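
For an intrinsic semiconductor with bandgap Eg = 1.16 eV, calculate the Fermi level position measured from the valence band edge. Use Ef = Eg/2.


Step 1: For an intrinsic semiconductor, the Fermi level sits at midgap.
Step 2: Ef = Eg / 2 = 1.16 / 2 = 0.58 eV

0.58


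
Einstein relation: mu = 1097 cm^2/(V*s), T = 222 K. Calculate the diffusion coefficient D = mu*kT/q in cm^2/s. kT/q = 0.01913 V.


Step 1: D = mu * (kT/q)
Step 2: D = 1097 * 0.01913
Step 3: D = 20.99 cm^2/s

20.99


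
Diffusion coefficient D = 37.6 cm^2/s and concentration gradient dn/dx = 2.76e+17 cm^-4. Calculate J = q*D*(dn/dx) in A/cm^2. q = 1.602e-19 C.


Step 1: J = q * D * (dn/dx)
Step 2: J = 1.602e-19 * 37.6 * 2.76e+17
Step 3: J = 1.66e+00 A/cm^2

1.66e+00


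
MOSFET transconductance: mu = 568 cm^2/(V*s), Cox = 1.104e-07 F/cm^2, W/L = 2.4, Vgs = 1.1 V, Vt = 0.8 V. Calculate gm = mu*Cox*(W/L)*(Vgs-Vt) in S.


Step 1: Vov = Vgs - Vt = 1.1 - 0.8 = 0.3 V
Step 2: gm = mu * Cox * (W/L) * Vov
Step 3: gm = 568 * 1.104e-07 * 2.4 * 0.3 = 4.51e-05 S

4.51e-05


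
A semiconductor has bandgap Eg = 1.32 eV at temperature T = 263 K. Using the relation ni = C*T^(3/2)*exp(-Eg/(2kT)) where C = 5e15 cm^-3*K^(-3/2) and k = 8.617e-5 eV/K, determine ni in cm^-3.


Step 1: Compute kT = 8.617e-5 * 263 = 0.02266271 eV
Step 2: Exponent = -Eg/(2kT) = -1.32/(2*0.02266271) = -29.12273
Step 3: T^(3/2) = 263^1.5 = 4265.14
Step 4: ni = 5e15 * 4265.14 * exp(-29.12273) = 4.80e+06 cm^-3

4.80e+06


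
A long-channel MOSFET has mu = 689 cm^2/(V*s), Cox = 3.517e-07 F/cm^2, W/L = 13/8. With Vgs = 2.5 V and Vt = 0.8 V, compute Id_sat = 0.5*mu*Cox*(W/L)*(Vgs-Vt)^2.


Step 1: Overdrive voltage Vov = Vgs - Vt = 2.5 - 0.8 = 1.7 V
Step 2: W/L = 13/8 = 1.625
Step 3: Id = 0.5 * 689 * 3.517e-07 * 1.625 * 1.7^2
Step 4: Id = 5.69e-04 A

5.69e-04


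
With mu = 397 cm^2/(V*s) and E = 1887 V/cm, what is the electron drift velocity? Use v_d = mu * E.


Step 1: v_d = mu * E
Step 2: v_d = 397 * 1887 = 749139
Step 3: v_d = 7.49e+05 cm/s

7.49e+05


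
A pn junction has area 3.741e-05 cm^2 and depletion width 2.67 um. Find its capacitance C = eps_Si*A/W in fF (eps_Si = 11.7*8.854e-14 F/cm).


Step 1: eps_Si = 11.7 * 8.854e-14 = 1.035918e-12 F/cm
Step 2: W in cm = 2.67 * 1e-4 = 2.67e-04 cm
Step 3: C = 1.035918e-12 * 3.741e-05 / 2.67e-04 = 1.451449e-13 F
Step 4: C = 145.14 fF

145.14


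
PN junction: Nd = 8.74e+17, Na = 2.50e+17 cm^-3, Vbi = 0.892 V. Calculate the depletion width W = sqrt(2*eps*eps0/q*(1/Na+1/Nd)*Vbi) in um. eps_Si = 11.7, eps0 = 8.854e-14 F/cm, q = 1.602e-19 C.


Step 1: 1/Na + 1/Nd = 1/2.50e+17 + 1/8.74e+17 = 5.14416e-18
Step 2: 2*eps*eps0/q = 2*11.7*8.854e-14/1.602e-19 = 1.293281e+07
Step 3: W^2 = 1.293281e+07 * 5.14416e-18 * 0.892 = 5.93434e-11
Step 4: W = sqrt(5.93434e-11) = 7.703e-06 cm = 0.07703 um

0.07703


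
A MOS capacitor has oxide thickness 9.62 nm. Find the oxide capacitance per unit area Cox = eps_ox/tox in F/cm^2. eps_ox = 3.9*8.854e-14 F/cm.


Step 1: eps_ox = 3.9 * 8.854e-14 = 3.45306e-13 F/cm
Step 2: tox in cm = 9.62 nm * 1e-7 = 9.6200e-07 cm
Step 3: Cox = 3.45306e-13 / 9.6200e-07 = 3.59e-07 F/cm^2

3.59e-07


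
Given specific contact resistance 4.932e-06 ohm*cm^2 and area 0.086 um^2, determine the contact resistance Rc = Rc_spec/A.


Step 1: Convert area to cm^2: 0.086 um^2 = 8.6000e-10 cm^2
Step 2: Rc = Rc_spec / A = 4.932e-06 / 8.6000e-10
Step 3: Rc = 5.73e+03 ohms

5.73e+03


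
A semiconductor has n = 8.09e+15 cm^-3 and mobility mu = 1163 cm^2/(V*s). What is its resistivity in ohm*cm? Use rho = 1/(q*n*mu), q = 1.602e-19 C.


Step 1: sigma = q * n * mu = 1.602e-19 * 8.09e+15 * 1163 = 1.50727e+00 S/cm
Step 2: rho = 1 / sigma = 1 / 1.50727e+00 = 0.6635 ohm*cm

0.6635


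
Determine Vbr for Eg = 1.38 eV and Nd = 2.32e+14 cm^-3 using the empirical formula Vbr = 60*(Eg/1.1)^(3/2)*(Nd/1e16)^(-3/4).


Step 1: Eg/1.1 = 1.38/1.1 = 1.254545
Step 2: (Eg/1.1)^1.5 = 1.254545^1.5 = 1.405172
Step 3: (Nd/1e16)^(-0.75) = (0.0232)^(-0.75) = 16.822247
Step 4: Vbr = 60 * 1.405172 * 16.822247 = 1418.3 V

1418.3


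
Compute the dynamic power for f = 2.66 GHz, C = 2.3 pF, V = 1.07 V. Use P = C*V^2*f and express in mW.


Step 1: V^2 = 1.07^2 = 1.1449 V^2
Step 2: P = C*V^2*f = 2.3e-12 F * 1.1449 * 2.66e9 Hz
Step 3: P = 7.0044982e-03 W
Step 4: P = 7.004 mW

7.004


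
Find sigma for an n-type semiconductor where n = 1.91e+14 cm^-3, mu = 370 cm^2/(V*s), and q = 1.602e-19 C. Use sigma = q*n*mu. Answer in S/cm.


Step 1: sigma = q * n * mu
Step 2: sigma = 1.602e-19 * 1.91e+14 * 370
Step 3: sigma = 1.132e-02 S/cm

1.132e-02


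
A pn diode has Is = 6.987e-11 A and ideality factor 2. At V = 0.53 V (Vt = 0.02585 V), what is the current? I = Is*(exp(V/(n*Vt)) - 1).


Step 1: V/(n*Vt) = 0.53/(2*0.02585) = 10.2515
Step 2: exp(10.2515) = 2.8325e+04
Step 3: I = 6.987e-11 * (2.8325e+04 - 1) = 1.98e-06 A

1.98e-06


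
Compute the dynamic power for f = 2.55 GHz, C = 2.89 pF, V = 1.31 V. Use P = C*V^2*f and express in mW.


Step 1: V^2 = 1.31^2 = 1.7161 V^2
Step 2: P = C*V^2*f = 2.89e-12 F * 1.7161 * 2.55e9 Hz
Step 3: P = 1.264679895e-02 W
Step 4: P = 12.647 mW

12.647


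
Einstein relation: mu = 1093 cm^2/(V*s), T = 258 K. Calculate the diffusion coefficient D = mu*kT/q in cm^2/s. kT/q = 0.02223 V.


Step 1: D = mu * (kT/q)
Step 2: D = 1093 * 0.02223
Step 3: D = 24.3 cm^2/s

24.3


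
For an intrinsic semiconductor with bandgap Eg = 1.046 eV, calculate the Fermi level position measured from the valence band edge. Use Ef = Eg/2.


Step 1: For an intrinsic semiconductor, the Fermi level sits at midgap.
Step 2: Ef = Eg / 2 = 1.046 / 2 = 0.523 eV

0.523


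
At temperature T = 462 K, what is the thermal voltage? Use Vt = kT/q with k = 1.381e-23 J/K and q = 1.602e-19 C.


Step 1: kT = 1.381e-23 * 462 = 6.38022e-21 J
Step 2: Vt = kT/q = 6.38022e-21 / 1.602e-19
Step 3: Vt = 0.03983 V

0.03983


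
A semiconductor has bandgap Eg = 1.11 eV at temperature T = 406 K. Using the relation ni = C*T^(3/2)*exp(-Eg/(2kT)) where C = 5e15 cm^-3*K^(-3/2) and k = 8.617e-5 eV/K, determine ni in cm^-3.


Step 1: Compute kT = 8.617e-5 * 406 = 0.03498502 eV
Step 2: Exponent = -Eg/(2kT) = -1.11/(2*0.03498502) = -15.86393
Step 3: T^(3/2) = 406^1.5 = 8180.67
Step 4: ni = 5e15 * 8180.67 * exp(-15.86393) = 5.27e+12 cm^-3

5.27e+12


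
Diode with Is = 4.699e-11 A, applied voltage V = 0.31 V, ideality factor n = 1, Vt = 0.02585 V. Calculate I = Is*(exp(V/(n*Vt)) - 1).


Step 1: V/(n*Vt) = 0.31/(1*0.02585) = 11.9923
Step 2: exp(11.9923) = 1.6151e+05
Step 3: I = 4.699e-11 * (1.6151e+05 - 1) = 7.59e-06 A

7.59e-06


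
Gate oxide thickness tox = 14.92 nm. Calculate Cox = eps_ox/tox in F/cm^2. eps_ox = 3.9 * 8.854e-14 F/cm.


Step 1: eps_ox = 3.9 * 8.854e-14 = 3.45306e-13 F/cm
Step 2: tox in cm = 14.92 nm * 1e-7 = 1.4920e-06 cm
Step 3: Cox = 3.45306e-13 / 1.4920e-06 = 2.31e-07 F/cm^2

2.31e-07


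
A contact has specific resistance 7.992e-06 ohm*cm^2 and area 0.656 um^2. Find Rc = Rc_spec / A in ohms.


Step 1: Convert area to cm^2: 0.656 um^2 = 6.5600e-09 cm^2
Step 2: Rc = Rc_spec / A = 7.992e-06 / 6.5600e-09
Step 3: Rc = 1.22e+03 ohms

1.22e+03


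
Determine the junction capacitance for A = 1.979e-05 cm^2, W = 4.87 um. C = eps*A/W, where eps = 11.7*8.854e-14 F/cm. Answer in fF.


Step 1: eps_Si = 11.7 * 8.854e-14 = 1.035918e-12 F/cm
Step 2: W in cm = 4.87 * 1e-4 = 4.87e-04 cm
Step 3: C = 1.035918e-12 * 1.979e-05 / 4.87e-04 = 4.209613e-14 F
Step 4: C = 42.1 fF

42.1


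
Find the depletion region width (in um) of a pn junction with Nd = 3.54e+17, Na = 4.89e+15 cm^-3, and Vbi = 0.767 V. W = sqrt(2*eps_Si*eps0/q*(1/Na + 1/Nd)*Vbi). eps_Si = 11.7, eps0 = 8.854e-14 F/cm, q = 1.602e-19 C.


Step 1: 1/Na + 1/Nd = 1/4.89e+15 + 1/3.54e+17 = 2.07324e-16
Step 2: 2*eps*eps0/q = 2*11.7*8.854e-14/1.602e-19 = 1.293281e+07
Step 3: W^2 = 1.293281e+07 * 2.07324e-16 * 0.767 = 2.05654e-09
Step 4: W = sqrt(2.05654e-09) = 4.535e-05 cm = 0.4535 um

0.4535


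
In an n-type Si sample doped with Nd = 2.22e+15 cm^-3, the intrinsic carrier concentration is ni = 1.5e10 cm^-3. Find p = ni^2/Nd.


Step 1: Since Nd >> ni, n ≈ Nd = 2.22e+15 cm^-3
Step 2: p = ni^2 / n = (1.5e10)^2 / 2.22e+15
Step 3: p = 2.25e20 / 2.22e+15 = 1.01e+05 cm^-3

1.01e+05


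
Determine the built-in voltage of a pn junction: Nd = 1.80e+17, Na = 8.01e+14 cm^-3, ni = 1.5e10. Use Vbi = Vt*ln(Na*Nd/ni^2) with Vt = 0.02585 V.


Step 1: Compute Na*Nd/ni^2 = 8.01e+14 * 1.80e+17 / (1.5e10)^2 = 6.4080e+11
Step 2: ln(6.4080e+11) = 27.1860
Step 3: Vbi = 0.02585 * 27.1860 = 0.703 V

0.703


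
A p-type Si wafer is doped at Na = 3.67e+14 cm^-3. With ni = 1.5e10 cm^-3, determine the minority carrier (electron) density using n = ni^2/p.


Step 1: Majority hole concentration p ≈ Na = 3.67e+14 cm^-3
Step 2: n = ni^2 / Na = (1.5e10)^2 / 3.67e+14
Step 3: n = 6.13e+05 cm^-3

6.13e+05


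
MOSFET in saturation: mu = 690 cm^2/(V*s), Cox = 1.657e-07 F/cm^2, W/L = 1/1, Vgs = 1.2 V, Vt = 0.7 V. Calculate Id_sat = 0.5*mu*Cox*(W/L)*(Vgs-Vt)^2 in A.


Step 1: Overdrive voltage Vov = Vgs - Vt = 1.2 - 0.7 = 0.5 V
Step 2: W/L = 1/1 = 1
Step 3: Id = 0.5 * 690 * 1.657e-07 * 1 * 0.5^2
Step 4: Id = 1.43e-05 A

1.43e-05


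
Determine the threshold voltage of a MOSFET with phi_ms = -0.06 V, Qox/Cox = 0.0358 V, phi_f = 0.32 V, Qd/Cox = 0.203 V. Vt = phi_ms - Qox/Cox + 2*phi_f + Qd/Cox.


Step 1: Vt = phi_ms - Qox/Cox + 2*phi_f + Qd/Cox
Step 2: Vt = -0.06 - 0.0358 + 2*0.32 + 0.203
Step 3: Vt = -0.06 - 0.0358 + 0.64 + 0.203
Step 4: Vt = 0.7472 V

0.7472


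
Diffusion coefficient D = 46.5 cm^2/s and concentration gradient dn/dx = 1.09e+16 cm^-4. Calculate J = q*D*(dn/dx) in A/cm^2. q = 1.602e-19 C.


Step 1: J = q * D * (dn/dx)
Step 2: J = 1.602e-19 * 46.5 * 1.09e+16
Step 3: J = 8.12e-02 A/cm^2

8.12e-02


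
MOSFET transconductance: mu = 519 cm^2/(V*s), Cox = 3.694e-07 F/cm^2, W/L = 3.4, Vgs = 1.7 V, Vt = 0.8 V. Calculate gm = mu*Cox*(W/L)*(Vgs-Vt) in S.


Step 1: Vov = Vgs - Vt = 1.7 - 0.8 = 0.9 V
Step 2: gm = mu * Cox * (W/L) * Vov
Step 3: gm = 519 * 3.694e-07 * 3.4 * 0.9 = 5.87e-04 S

5.87e-04


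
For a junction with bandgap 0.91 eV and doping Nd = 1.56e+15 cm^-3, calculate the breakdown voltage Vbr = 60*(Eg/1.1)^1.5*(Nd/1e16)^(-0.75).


Step 1: Eg/1.1 = 0.91/1.1 = 0.827273
Step 2: (Eg/1.1)^1.5 = 0.827273^1.5 = 0.752442
Step 3: (Nd/1e16)^(-0.75) = (0.156)^(-0.75) = 4.028622
Step 4: Vbr = 60 * 0.752442 * 4.028622 = 181.9 V

181.9


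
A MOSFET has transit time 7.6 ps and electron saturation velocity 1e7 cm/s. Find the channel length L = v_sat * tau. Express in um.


Step 1: tau in seconds = 7.6 ps * 1e-12 = 7.6000e-12 s
Step 2: L = v_sat * tau = 1e7 * 7.6000e-12 = 7.6000e-05 cm
Step 3: L in um = 7.6000e-05 * 1e4 = 0.76 um

0.76


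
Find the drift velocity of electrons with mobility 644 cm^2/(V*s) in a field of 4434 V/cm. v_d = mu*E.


Step 1: v_d = mu * E
Step 2: v_d = 644 * 4434 = 2855496
Step 3: v_d = 2.86e+06 cm/s

2.86e+06


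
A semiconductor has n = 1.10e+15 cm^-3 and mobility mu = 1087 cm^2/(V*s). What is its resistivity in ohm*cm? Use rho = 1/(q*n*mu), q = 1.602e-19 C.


Step 1: sigma = q * n * mu = 1.602e-19 * 1.10e+15 * 1087 = 1.91551e-01 S/cm
Step 2: rho = 1 / sigma = 1 / 1.91551e-01 = 5.221 ohm*cm

5.221


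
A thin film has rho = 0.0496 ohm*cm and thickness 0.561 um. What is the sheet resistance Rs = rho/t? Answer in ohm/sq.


Step 1: Convert thickness to cm: t = 0.561 um = 5.6100e-05 cm
Step 2: Rs = rho / t = 0.0496 / 5.6100e-05
Step 3: Rs = 884.1 ohm/sq

884.1


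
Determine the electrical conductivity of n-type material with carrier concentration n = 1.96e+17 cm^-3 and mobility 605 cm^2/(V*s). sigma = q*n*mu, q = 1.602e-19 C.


Step 1: sigma = q * n * mu
Step 2: sigma = 1.602e-19 * 1.96e+17 * 605
Step 3: sigma = 1.900e+01 S/cm

1.900e+01


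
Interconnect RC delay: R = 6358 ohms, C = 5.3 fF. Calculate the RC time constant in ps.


Step 1: tau = R * C
Step 2: tau = 6358 * 5.3 fF = 6358 * 5.3e-15 F
Step 3: tau = 3.36974e-11 s = 33.6974 ps

33.6974


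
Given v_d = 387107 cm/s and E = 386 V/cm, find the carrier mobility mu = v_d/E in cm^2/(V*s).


Step 1: mu = v_d / E
Step 2: mu = 387107 / 386
Step 3: mu = 1002.87 cm^2/(V*s)

1002.87


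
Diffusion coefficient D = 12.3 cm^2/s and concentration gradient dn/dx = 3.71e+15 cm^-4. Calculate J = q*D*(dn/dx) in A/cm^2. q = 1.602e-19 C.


Step 1: J = q * D * (dn/dx)
Step 2: J = 1.602e-19 * 12.3 * 3.71e+15
Step 3: J = 7.31e-03 A/cm^2

7.31e-03


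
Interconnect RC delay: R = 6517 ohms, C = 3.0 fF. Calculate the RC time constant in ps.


Step 1: tau = R * C
Step 2: tau = 6517 * 3.0 fF = 6517 * 3.0e-15 F
Step 3: tau = 1.9551e-11 s = 19.551 ps

19.551


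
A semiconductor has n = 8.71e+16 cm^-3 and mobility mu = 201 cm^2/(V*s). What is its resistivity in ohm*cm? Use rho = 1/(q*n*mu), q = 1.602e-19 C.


Step 1: sigma = q * n * mu = 1.602e-19 * 8.71e+16 * 201 = 2.80464e+00 S/cm
Step 2: rho = 1 / sigma = 1 / 2.80464e+00 = 0.3566 ohm*cm

0.3566


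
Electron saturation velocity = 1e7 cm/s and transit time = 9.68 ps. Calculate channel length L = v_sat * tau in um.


Step 1: tau in seconds = 9.68 ps * 1e-12 = 9.6800e-12 s
Step 2: L = v_sat * tau = 1e7 * 9.6800e-12 = 9.6800e-05 cm
Step 3: L in um = 9.6800e-05 * 1e4 = 0.968 um

0.968


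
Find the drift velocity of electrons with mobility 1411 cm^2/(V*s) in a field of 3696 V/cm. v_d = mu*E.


Step 1: v_d = mu * E
Step 2: v_d = 1411 * 3696 = 5215056
Step 3: v_d = 5.22e+06 cm/s

5.22e+06


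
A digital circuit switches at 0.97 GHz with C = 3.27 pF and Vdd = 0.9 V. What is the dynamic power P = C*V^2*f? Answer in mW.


Step 1: V^2 = 0.9^2 = 0.81 V^2
Step 2: P = C*V^2*f = 3.27e-12 F * 0.81 * 0.97e9 Hz
Step 3: P = 2.569239e-03 W
Step 4: P = 2.569 mW

2.569


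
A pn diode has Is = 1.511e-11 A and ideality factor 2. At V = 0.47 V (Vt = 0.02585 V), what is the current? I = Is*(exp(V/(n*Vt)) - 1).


Step 1: V/(n*Vt) = 0.47/(2*0.02585) = 9.0909
Step 2: exp(9.0909) = 8.8742e+03
Step 3: I = 1.511e-11 * (8.8742e+03 - 1) = 1.34e-07 A

1.34e-07


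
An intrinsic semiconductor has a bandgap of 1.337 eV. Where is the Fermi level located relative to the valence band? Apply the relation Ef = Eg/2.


Step 1: For an intrinsic semiconductor, the Fermi level sits at midgap.
Step 2: Ef = Eg / 2 = 1.337 / 2 = 0.6685 eV

0.6685


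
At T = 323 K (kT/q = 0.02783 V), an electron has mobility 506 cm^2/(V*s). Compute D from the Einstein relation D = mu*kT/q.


Step 1: D = mu * (kT/q)
Step 2: D = 506 * 0.02783
Step 3: D = 14.08 cm^2/s

14.08


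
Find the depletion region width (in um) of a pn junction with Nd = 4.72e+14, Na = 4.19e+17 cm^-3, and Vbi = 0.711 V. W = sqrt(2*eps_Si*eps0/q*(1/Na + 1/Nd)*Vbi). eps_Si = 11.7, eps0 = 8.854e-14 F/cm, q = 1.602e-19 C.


Step 1: 1/Na + 1/Nd = 1/4.19e+17 + 1/4.72e+14 = 2.12103e-15
Step 2: 2*eps*eps0/q = 2*11.7*8.854e-14/1.602e-19 = 1.293281e+07
Step 3: W^2 = 1.293281e+07 * 2.12103e-15 * 0.711 = 1.95034e-08
Step 4: W = sqrt(1.95034e-08) = 1.397e-04 cm = 1.397 um

1.397


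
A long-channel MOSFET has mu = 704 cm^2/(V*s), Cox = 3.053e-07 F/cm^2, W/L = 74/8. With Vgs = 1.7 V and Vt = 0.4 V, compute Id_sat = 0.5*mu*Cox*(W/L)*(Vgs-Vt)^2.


Step 1: Overdrive voltage Vov = Vgs - Vt = 1.7 - 0.4 = 1.3 V
Step 2: W/L = 74/8 = 9.25
Step 3: Id = 0.5 * 704 * 3.053e-07 * 9.25 * 1.3^2
Step 4: Id = 1.68e-03 A

1.68e-03


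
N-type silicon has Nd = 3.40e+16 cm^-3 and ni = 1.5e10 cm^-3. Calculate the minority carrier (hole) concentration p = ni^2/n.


Step 1: Since Nd >> ni, n ≈ Nd = 3.40e+16 cm^-3
Step 2: p = ni^2 / n = (1.5e10)^2 / 3.40e+16
Step 3: p = 2.25e20 / 3.40e+16 = 6.62e+03 cm^-3

6.62e+03


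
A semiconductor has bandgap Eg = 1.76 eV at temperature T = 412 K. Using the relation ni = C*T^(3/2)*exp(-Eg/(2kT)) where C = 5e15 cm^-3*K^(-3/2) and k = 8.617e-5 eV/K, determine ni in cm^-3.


Step 1: Compute kT = 8.617e-5 * 412 = 0.03550204 eV
Step 2: Exponent = -Eg/(2kT) = -1.76/(2*0.03550204) = -24.78731
Step 3: T^(3/2) = 412^1.5 = 8362.69
Step 4: ni = 5e15 * 8362.69 * exp(-24.78731) = 7.18e+08 cm^-3

7.18e+08


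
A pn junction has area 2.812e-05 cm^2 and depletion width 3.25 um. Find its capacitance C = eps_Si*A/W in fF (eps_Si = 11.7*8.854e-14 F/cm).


Step 1: eps_Si = 11.7 * 8.854e-14 = 1.035918e-12 F/cm
Step 2: W in cm = 3.25 * 1e-4 = 3.25e-04 cm
Step 3: C = 1.035918e-12 * 2.812e-05 / 3.25e-04 = 8.963081e-14 F
Step 4: C = 89.63 fF

89.63


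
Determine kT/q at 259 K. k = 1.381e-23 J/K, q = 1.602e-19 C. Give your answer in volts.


Step 1: kT = 1.381e-23 * 259 = 3.57679e-21 J
Step 2: Vt = kT/q = 3.57679e-21 / 1.602e-19
Step 3: Vt = 0.02233 V

0.02233


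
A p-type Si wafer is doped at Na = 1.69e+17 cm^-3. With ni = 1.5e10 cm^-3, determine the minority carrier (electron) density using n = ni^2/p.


Step 1: Majority hole concentration p ≈ Na = 1.69e+17 cm^-3
Step 2: n = ni^2 / Na = (1.5e10)^2 / 1.69e+17
Step 3: n = 1.33e+03 cm^-3

1.33e+03


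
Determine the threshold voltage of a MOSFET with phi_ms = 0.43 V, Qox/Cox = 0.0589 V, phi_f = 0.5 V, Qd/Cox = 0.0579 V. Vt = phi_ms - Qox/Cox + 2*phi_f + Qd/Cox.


Step 1: Vt = phi_ms - Qox/Cox + 2*phi_f + Qd/Cox
Step 2: Vt = 0.43 - 0.0589 + 2*0.5 + 0.0579
Step 3: Vt = 0.43 - 0.0589 + 1.0 + 0.0579
Step 4: Vt = 1.429 V

1.429


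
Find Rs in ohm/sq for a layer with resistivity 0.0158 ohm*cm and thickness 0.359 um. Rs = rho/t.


Step 1: Convert thickness to cm: t = 0.359 um = 3.5900e-05 cm
Step 2: Rs = rho / t = 0.0158 / 3.5900e-05
Step 3: Rs = 440.1 ohm/sq

440.1


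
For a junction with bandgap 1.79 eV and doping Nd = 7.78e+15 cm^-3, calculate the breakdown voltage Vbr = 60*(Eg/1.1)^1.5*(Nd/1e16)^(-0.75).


Step 1: Eg/1.1 = 1.79/1.1 = 1.627273
Step 2: (Eg/1.1)^1.5 = 1.627273^1.5 = 2.075824
Step 3: (Nd/1e16)^(-0.75) = (0.778)^(-0.75) = 1.207161
Step 4: Vbr = 60 * 2.075824 * 1.207161 = 150.4 V

150.4


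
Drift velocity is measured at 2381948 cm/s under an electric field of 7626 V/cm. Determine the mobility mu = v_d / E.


Step 1: mu = v_d / E
Step 2: mu = 2381948 / 7626
Step 3: mu = 312.35 cm^2/(V*s)

312.35


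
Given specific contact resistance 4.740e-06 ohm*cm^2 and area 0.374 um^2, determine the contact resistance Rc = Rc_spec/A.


Step 1: Convert area to cm^2: 0.374 um^2 = 3.7400e-09 cm^2
Step 2: Rc = Rc_spec / A = 4.740e-06 / 3.7400e-09
Step 3: Rc = 1.27e+03 ohms

1.27e+03


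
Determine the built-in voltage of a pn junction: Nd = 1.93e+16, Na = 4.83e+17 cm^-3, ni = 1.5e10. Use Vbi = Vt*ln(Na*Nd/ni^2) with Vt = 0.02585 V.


Step 1: Compute Na*Nd/ni^2 = 4.83e+17 * 1.93e+16 / (1.5e10)^2 = 4.1431e+13
Step 2: ln(4.1431e+13) = 31.3551
Step 3: Vbi = 0.02585 * 31.3551 = 0.811 V

0.811


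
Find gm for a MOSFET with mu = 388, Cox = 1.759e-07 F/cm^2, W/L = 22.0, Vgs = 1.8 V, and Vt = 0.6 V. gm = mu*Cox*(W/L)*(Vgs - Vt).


Step 1: Vov = Vgs - Vt = 1.8 - 0.6 = 1.2 V
Step 2: gm = mu * Cox * (W/L) * Vov
Step 3: gm = 388 * 1.759e-07 * 22.0 * 1.2 = 1.80e-03 S

1.80e-03


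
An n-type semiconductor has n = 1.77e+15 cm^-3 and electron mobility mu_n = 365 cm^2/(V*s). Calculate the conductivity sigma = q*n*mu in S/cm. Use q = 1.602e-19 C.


Step 1: sigma = q * n * mu
Step 2: sigma = 1.602e-19 * 1.77e+15 * 365
Step 3: sigma = 1.035e-01 S/cm

1.035e-01


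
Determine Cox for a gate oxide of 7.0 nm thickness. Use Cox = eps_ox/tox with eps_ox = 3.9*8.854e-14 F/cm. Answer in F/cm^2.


Step 1: eps_ox = 3.9 * 8.854e-14 = 3.45306e-13 F/cm
Step 2: tox in cm = 7.0 nm * 1e-7 = 7.0000e-07 cm
Step 3: Cox = 3.45306e-13 / 7.0000e-07 = 4.93e-07 F/cm^2

4.93e-07


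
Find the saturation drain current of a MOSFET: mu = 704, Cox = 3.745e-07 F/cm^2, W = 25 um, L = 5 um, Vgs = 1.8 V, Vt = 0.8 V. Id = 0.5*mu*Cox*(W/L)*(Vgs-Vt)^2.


Step 1: Overdrive voltage Vov = Vgs - Vt = 1.8 - 0.8 = 1.0 V
Step 2: W/L = 25/5 = 5
Step 3: Id = 0.5 * 704 * 3.745e-07 * 5 * 1.0^2
Step 4: Id = 6.59e-04 A

6.59e-04


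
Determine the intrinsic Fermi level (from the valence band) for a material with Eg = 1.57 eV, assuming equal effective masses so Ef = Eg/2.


Step 1: For an intrinsic semiconductor, the Fermi level sits at midgap.
Step 2: Ef = Eg / 2 = 1.57 / 2 = 0.785 eV

0.785


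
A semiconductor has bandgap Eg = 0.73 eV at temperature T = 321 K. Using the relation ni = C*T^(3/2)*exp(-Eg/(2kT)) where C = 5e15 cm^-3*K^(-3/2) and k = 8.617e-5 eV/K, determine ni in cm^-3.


Step 1: Compute kT = 8.617e-5 * 321 = 0.02766057 eV
Step 2: Exponent = -Eg/(2kT) = -0.73/(2*0.02766057) = -13.19568
Step 3: T^(3/2) = 321^1.5 = 5751.19
Step 4: ni = 5e15 * 5751.19 * exp(-13.19568) = 5.34e+13 cm^-3

5.34e+13


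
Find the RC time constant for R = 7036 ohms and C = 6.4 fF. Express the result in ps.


Step 1: tau = R * C
Step 2: tau = 7036 * 6.4 fF = 7036 * 6.4e-15 F
Step 3: tau = 4.50304e-11 s = 45.0304 ps

45.0304


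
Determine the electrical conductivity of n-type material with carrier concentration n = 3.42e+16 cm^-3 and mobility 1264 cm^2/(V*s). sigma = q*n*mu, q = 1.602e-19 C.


Step 1: sigma = q * n * mu
Step 2: sigma = 1.602e-19 * 3.42e+16 * 1264
Step 3: sigma = 6.925e+00 S/cm

6.925e+00


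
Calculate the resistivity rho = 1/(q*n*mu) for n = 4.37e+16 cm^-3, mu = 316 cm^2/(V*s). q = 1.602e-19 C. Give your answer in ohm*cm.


Step 1: sigma = q * n * mu = 1.602e-19 * 4.37e+16 * 316 = 2.21223e+00 S/cm
Step 2: rho = 1 / sigma = 1 / 2.21223e+00 = 0.452 ohm*cm

0.452


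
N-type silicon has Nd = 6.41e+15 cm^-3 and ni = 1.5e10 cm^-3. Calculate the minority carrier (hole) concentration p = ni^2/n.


Step 1: Since Nd >> ni, n ≈ Nd = 6.41e+15 cm^-3
Step 2: p = ni^2 / n = (1.5e10)^2 / 6.41e+15
Step 3: p = 2.25e20 / 6.41e+15 = 3.51e+04 cm^-3

3.51e+04


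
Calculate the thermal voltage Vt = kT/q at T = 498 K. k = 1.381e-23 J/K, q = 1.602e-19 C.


Step 1: kT = 1.381e-23 * 498 = 6.87738e-21 J
Step 2: Vt = kT/q = 6.87738e-21 / 1.602e-19
Step 3: Vt = 0.04293 V

0.04293


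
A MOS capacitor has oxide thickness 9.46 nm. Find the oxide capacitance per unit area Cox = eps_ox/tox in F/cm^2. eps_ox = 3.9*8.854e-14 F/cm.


Step 1: eps_ox = 3.9 * 8.854e-14 = 3.45306e-13 F/cm
Step 2: tox in cm = 9.46 nm * 1e-7 = 9.4600e-07 cm
Step 3: Cox = 3.45306e-13 / 9.4600e-07 = 3.65e-07 F/cm^2

3.65e-07


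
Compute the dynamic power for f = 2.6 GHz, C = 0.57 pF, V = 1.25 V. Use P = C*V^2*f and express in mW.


Step 1: V^2 = 1.25^2 = 1.5625 V^2
Step 2: P = C*V^2*f = 0.57e-12 F * 1.5625 * 2.6e9 Hz
Step 3: P = 2.315625e-03 W
Step 4: P = 2.316 mW

2.316


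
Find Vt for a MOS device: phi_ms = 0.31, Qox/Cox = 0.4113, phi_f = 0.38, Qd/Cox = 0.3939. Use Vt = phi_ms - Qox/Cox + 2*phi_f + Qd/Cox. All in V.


Step 1: Vt = phi_ms - Qox/Cox + 2*phi_f + Qd/Cox
Step 2: Vt = 0.31 - 0.4113 + 2*0.38 + 0.3939
Step 3: Vt = 0.31 - 0.4113 + 0.76 + 0.3939
Step 4: Vt = 1.0526 V

1.0526


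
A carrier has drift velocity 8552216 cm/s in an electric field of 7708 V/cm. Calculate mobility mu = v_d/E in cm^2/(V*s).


Step 1: mu = v_d / E
Step 2: mu = 8552216 / 7708
Step 3: mu = 1109.52 cm^2/(V*s)

1109.52


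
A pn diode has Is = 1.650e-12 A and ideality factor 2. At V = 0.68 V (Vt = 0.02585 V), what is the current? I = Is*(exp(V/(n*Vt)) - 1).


Step 1: V/(n*Vt) = 0.68/(2*0.02585) = 13.1528
Step 2: exp(13.1528) = 5.1545e+05
Step 3: I = 1.650e-12 * (5.1545e+05 - 1) = 8.50e-07 A

8.50e-07


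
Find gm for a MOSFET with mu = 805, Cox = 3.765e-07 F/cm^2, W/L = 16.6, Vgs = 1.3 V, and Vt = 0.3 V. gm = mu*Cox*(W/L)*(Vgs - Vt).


Step 1: Vov = Vgs - Vt = 1.3 - 0.3 = 1.0 V
Step 2: gm = mu * Cox * (W/L) * Vov
Step 3: gm = 805 * 3.765e-07 * 16.6 * 1.0 = 5.03e-03 S

5.03e-03


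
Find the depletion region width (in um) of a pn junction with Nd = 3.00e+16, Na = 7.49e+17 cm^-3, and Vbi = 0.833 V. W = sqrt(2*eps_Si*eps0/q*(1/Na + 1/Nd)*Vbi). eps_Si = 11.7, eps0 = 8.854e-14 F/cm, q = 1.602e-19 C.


Step 1: 1/Na + 1/Nd = 1/7.49e+17 + 1/3.00e+16 = 3.46684e-17
Step 2: 2*eps*eps0/q = 2*11.7*8.854e-14/1.602e-19 = 1.293281e+07
Step 3: W^2 = 1.293281e+07 * 3.46684e-17 * 0.833 = 3.73484e-10
Step 4: W = sqrt(3.73484e-10) = 1.933e-05 cm = 0.1933 um

0.1933


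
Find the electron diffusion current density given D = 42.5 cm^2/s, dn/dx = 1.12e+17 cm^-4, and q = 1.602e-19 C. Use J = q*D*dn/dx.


Step 1: J = q * D * (dn/dx)
Step 2: J = 1.602e-19 * 42.5 * 1.12e+17
Step 3: J = 7.63e-01 A/cm^2

7.63e-01


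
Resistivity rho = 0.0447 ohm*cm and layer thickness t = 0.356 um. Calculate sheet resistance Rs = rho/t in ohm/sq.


Step 1: Convert thickness to cm: t = 0.356 um = 3.5600e-05 cm
Step 2: Rs = rho / t = 0.0447 / 3.5600e-05
Step 3: Rs = 1255.6 ohm/sq

1255.6


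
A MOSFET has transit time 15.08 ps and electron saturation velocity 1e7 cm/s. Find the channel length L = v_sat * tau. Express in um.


Step 1: tau in seconds = 15.08 ps * 1e-12 = 1.5080e-11 s
Step 2: L = v_sat * tau = 1e7 * 1.5080e-11 = 1.5080e-04 cm
Step 3: L in um = 1.5080e-04 * 1e4 = 1.508 um

1.508


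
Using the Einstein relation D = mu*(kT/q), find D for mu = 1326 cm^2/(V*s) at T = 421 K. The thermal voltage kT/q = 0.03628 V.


Step 1: D = mu * (kT/q)
Step 2: D = 1326 * 0.03628
Step 3: D = 48.11 cm^2/s

48.11


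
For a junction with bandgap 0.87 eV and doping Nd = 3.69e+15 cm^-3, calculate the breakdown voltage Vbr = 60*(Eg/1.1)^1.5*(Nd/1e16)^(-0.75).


Step 1: Eg/1.1 = 0.87/1.1 = 0.790909
Step 2: (Eg/1.1)^1.5 = 0.790909^1.5 = 0.703380
Step 3: (Nd/1e16)^(-0.75) = (0.369)^(-0.75) = 2.112177
Step 4: Vbr = 60 * 0.703380 * 2.112177 = 89.1 V

89.1


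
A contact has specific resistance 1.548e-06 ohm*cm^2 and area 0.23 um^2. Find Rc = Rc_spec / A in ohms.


Step 1: Convert area to cm^2: 0.23 um^2 = 2.3000e-09 cm^2
Step 2: Rc = Rc_spec / A = 1.548e-06 / 2.3000e-09
Step 3: Rc = 6.73e+02 ohms

6.73e+02


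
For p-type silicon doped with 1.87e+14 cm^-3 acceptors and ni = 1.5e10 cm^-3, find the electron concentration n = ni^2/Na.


Step 1: Majority hole concentration p ≈ Na = 1.87e+14 cm^-3
Step 2: n = ni^2 / Na = (1.5e10)^2 / 1.87e+14
Step 3: n = 1.20e+06 cm^-3

1.20e+06


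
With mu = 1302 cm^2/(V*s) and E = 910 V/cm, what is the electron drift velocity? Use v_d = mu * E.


Step 1: v_d = mu * E
Step 2: v_d = 1302 * 910 = 1184820
Step 3: v_d = 1.18e+06 cm/s

1.18e+06


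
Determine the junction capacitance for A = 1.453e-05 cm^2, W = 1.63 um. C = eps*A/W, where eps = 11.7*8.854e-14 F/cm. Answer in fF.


Step 1: eps_Si = 11.7 * 8.854e-14 = 1.035918e-12 F/cm
Step 2: W in cm = 1.63 * 1e-4 = 1.63e-04 cm
Step 3: C = 1.035918e-12 * 1.453e-05 / 1.63e-04 = 9.234287e-14 F
Step 4: C = 92.34 fF

92.34


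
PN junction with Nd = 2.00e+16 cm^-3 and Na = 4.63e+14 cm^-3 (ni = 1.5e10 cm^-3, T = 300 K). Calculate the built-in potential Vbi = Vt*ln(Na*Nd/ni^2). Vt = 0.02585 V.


Step 1: Compute Na*Nd/ni^2 = 4.63e+14 * 2.00e+16 / (1.5e10)^2 = 4.1156e+10
Step 2: ln(4.1156e+10) = 24.4406
Step 3: Vbi = 0.02585 * 24.4406 = 0.632 V

0.632


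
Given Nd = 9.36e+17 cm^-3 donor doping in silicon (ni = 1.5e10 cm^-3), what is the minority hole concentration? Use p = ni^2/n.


Step 1: Since Nd >> ni, n ≈ Nd = 9.36e+17 cm^-3
Step 2: p = ni^2 / n = (1.5e10)^2 / 9.36e+17
Step 3: p = 2.25e20 / 9.36e+17 = 2.40e+02 cm^-3

2.40e+02


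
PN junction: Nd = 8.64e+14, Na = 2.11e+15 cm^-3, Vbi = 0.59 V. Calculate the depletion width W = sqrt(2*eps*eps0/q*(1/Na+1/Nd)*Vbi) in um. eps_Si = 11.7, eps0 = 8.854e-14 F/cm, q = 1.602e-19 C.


Step 1: 1/Na + 1/Nd = 1/2.11e+15 + 1/8.64e+14 = 1.63134e-15
Step 2: 2*eps*eps0/q = 2*11.7*8.854e-14/1.602e-19 = 1.293281e+07
Step 3: W^2 = 1.293281e+07 * 1.63134e-15 * 0.59 = 1.24477e-08
Step 4: W = sqrt(1.24477e-08) = 1.116e-04 cm = 1.116 um

1.116


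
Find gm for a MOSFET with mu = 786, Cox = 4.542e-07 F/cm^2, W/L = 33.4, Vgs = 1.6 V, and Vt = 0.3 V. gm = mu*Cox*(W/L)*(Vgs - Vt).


Step 1: Vov = Vgs - Vt = 1.6 - 0.3 = 1.3 V
Step 2: gm = mu * Cox * (W/L) * Vov
Step 3: gm = 786 * 4.542e-07 * 33.4 * 1.3 = 1.55e-02 S

1.55e-02


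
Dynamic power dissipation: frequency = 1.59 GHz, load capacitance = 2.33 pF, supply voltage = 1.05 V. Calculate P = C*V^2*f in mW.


Step 1: V^2 = 1.05^2 = 1.1025 V^2
Step 2: P = C*V^2*f = 2.33e-12 F * 1.1025 * 1.59e9 Hz
Step 3: P = 4.08443175e-03 W
Step 4: P = 4.084 mW

4.084


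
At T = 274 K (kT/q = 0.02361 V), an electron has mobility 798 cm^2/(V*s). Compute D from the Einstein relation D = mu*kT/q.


Step 1: D = mu * (kT/q)
Step 2: D = 798 * 0.02361
Step 3: D = 18.84 cm^2/s

18.84


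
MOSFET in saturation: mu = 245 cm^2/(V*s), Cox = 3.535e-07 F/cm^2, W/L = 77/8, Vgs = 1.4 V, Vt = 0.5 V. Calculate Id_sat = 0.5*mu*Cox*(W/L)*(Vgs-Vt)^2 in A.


Step 1: Overdrive voltage Vov = Vgs - Vt = 1.4 - 0.5 = 0.9 V
Step 2: W/L = 77/8 = 9.625
Step 3: Id = 0.5 * 245 * 3.535e-07 * 9.625 * 0.9^2
Step 4: Id = 3.38e-04 A

3.38e-04


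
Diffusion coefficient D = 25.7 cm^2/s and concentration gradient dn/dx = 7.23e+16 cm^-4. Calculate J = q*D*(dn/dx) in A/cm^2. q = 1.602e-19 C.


Step 1: J = q * D * (dn/dx)
Step 2: J = 1.602e-19 * 25.7 * 7.23e+16
Step 3: J = 2.98e-01 A/cm^2

2.98e-01


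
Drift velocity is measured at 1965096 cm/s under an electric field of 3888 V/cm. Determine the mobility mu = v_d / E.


Step 1: mu = v_d / E
Step 2: mu = 1965096 / 3888
Step 3: mu = 505.43 cm^2/(V*s)

505.43


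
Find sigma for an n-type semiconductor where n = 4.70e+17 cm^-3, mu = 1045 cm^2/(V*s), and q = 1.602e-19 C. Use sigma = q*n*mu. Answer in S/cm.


Step 1: sigma = q * n * mu
Step 2: sigma = 1.602e-19 * 4.70e+17 * 1045
Step 3: sigma = 7.868e+01 S/cm

7.868e+01


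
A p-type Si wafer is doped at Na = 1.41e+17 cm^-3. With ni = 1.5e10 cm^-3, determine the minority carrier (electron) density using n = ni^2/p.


Step 1: Majority hole concentration p ≈ Na = 1.41e+17 cm^-3
Step 2: n = ni^2 / Na = (1.5e10)^2 / 1.41e+17
Step 3: n = 1.60e+03 cm^-3

1.60e+03


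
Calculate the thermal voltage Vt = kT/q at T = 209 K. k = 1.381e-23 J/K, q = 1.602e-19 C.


Step 1: kT = 1.381e-23 * 209 = 2.88629e-21 J
Step 2: Vt = kT/q = 2.88629e-21 / 1.602e-19
Step 3: Vt = 0.01802 V

0.01802


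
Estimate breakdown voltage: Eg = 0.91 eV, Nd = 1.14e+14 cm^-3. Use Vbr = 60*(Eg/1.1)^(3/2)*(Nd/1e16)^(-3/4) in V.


Step 1: Eg/1.1 = 0.91/1.1 = 0.827273
Step 2: (Eg/1.1)^1.5 = 0.827273^1.5 = 0.752442
Step 3: (Nd/1e16)^(-0.75) = (0.0114)^(-0.75) = 28.662981
Step 4: Vbr = 60 * 0.752442 * 28.662981 = 1294.0 V

1294.0


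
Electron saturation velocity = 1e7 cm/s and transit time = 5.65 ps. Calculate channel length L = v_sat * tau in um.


Step 1: tau in seconds = 5.65 ps * 1e-12 = 5.6500e-12 s
Step 2: L = v_sat * tau = 1e7 * 5.6500e-12 = 5.6500e-05 cm
Step 3: L in um = 5.6500e-05 * 1e4 = 0.565 um

0.565


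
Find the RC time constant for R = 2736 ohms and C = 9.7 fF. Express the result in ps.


Step 1: tau = R * C
Step 2: tau = 2736 * 9.7 fF = 2736 * 9.7e-15 F
Step 3: tau = 2.65392e-11 s = 26.5392 ps

26.5392


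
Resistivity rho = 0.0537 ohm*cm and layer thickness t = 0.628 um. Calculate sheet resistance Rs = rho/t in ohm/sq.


Step 1: Convert thickness to cm: t = 0.628 um = 6.2800e-05 cm
Step 2: Rs = rho / t = 0.0537 / 6.2800e-05
Step 3: Rs = 855.1 ohm/sq

855.1


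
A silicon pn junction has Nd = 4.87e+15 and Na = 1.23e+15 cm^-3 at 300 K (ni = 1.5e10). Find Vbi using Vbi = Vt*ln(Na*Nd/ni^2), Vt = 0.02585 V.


Step 1: Compute Na*Nd/ni^2 = 1.23e+15 * 4.87e+15 / (1.5e10)^2 = 2.6623e+10
Step 2: ln(2.6623e+10) = 24.0050
Step 3: Vbi = 0.02585 * 24.0050 = 0.621 V

0.621


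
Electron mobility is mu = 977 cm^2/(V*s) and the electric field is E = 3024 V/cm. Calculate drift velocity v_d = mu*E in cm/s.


Step 1: v_d = mu * E
Step 2: v_d = 977 * 3024 = 2954448
Step 3: v_d = 2.95e+06 cm/s

2.95e+06


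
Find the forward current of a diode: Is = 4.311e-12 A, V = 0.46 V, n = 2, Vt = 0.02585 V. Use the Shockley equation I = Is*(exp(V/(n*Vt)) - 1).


Step 1: V/(n*Vt) = 0.46/(2*0.02585) = 8.8975
Step 2: exp(8.8975) = 7.3137e+03
Step 3: I = 4.311e-12 * (7.3137e+03 - 1) = 3.15e-08 A

3.15e-08


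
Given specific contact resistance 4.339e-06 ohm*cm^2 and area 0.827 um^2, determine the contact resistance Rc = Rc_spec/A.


Step 1: Convert area to cm^2: 0.827 um^2 = 8.2700e-09 cm^2
Step 2: Rc = Rc_spec / A = 4.339e-06 / 8.2700e-09
Step 3: Rc = 5.25e+02 ohms

5.25e+02


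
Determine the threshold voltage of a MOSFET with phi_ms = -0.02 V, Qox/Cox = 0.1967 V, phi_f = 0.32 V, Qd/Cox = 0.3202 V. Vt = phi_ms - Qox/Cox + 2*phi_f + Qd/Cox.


Step 1: Vt = phi_ms - Qox/Cox + 2*phi_f + Qd/Cox
Step 2: Vt = -0.02 - 0.1967 + 2*0.32 + 0.3202
Step 3: Vt = -0.02 - 0.1967 + 0.64 + 0.3202
Step 4: Vt = 0.7435 V

0.7435


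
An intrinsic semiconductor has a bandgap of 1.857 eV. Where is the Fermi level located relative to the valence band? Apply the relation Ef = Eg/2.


Step 1: For an intrinsic semiconductor, the Fermi level sits at midgap.
Step 2: Ef = Eg / 2 = 1.857 / 2 = 0.9285 eV

0.9285


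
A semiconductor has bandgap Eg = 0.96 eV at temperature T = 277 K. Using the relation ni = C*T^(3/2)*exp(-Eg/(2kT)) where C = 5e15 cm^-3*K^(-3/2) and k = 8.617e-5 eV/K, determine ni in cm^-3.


Step 1: Compute kT = 8.617e-5 * 277 = 0.02386909 eV
Step 2: Exponent = -Eg/(2kT) = -0.96/(2*0.02386909) = -20.10969
Step 3: T^(3/2) = 277^1.5 = 4610.20
Step 4: ni = 5e15 * 4610.20 * exp(-20.10969) = 4.26e+10 cm^-3

4.26e+10


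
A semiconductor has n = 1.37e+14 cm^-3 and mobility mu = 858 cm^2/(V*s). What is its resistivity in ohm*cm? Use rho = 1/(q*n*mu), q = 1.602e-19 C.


Step 1: sigma = q * n * mu = 1.602e-19 * 1.37e+14 * 858 = 1.88309e-02 S/cm
Step 2: rho = 1 / sigma = 1 / 1.88309e-02 = 53.1 ohm*cm

53.1


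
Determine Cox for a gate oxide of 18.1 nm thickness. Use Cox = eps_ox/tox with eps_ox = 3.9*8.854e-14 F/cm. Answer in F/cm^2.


Step 1: eps_ox = 3.9 * 8.854e-14 = 3.45306e-13 F/cm
Step 2: tox in cm = 18.1 nm * 1e-7 = 1.8100e-06 cm
Step 3: Cox = 3.45306e-13 / 1.8100e-06 = 1.91e-07 F/cm^2

1.91e-07


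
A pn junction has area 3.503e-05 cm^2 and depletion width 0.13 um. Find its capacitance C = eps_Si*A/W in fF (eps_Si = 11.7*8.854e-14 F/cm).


Step 1: eps_Si = 11.7 * 8.854e-14 = 1.035918e-12 F/cm
Step 2: W in cm = 0.13 * 1e-4 = 1.30e-05 cm
Step 3: C = 1.035918e-12 * 3.503e-05 / 1.30e-05 = 2.791401e-12 F
Step 4: C = 2791.4 fF

2791.4


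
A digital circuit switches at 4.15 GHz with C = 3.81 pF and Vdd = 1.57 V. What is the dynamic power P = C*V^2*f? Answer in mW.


Step 1: V^2 = 1.57^2 = 2.4649 V^2
Step 2: P = C*V^2*f = 3.81e-12 F * 2.4649 * 4.15e9 Hz
Step 3: P = 3.897376635e-02 W
Step 4: P = 38.974 mW

38.974


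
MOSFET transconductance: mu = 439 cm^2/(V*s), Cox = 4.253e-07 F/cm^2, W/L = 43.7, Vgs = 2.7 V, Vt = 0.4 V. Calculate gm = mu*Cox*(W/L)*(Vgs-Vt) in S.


Step 1: Vov = Vgs - Vt = 2.7 - 0.4 = 2.3 V
Step 2: gm = mu * Cox * (W/L) * Vov
Step 3: gm = 439 * 4.253e-07 * 43.7 * 2.3 = 1.88e-02 S

1.88e-02


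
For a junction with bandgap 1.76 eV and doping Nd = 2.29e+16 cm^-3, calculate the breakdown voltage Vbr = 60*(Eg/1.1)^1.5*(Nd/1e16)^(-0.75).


Step 1: Eg/1.1 = 1.76/1.1 = 1.600000
Step 2: (Eg/1.1)^1.5 = 1.600000^1.5 = 2.023858
Step 3: (Nd/1e16)^(-0.75) = (2.29)^(-0.75) = 0.537184
Step 4: Vbr = 60 * 2.023858 * 0.537184 = 65.2 V

65.2


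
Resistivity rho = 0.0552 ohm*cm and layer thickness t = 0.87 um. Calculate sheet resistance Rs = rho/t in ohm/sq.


Step 1: Convert thickness to cm: t = 0.87 um = 8.7000e-05 cm
Step 2: Rs = rho / t = 0.0552 / 8.7000e-05
Step 3: Rs = 634.5 ohm/sq

634.5


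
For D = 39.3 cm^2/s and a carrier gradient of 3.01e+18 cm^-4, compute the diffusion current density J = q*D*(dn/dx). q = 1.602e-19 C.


Step 1: J = q * D * (dn/dx)
Step 2: J = 1.602e-19 * 39.3 * 3.01e+18
Step 3: J = 1.90e+01 A/cm^2

1.90e+01


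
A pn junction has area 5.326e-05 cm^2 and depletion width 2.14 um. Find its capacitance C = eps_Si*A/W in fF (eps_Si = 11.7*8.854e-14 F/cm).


Step 1: eps_Si = 11.7 * 8.854e-14 = 1.035918e-12 F/cm
Step 2: W in cm = 2.14 * 1e-4 = 2.14e-04 cm
Step 3: C = 1.035918e-12 * 5.326e-05 / 2.14e-04 = 2.578177e-13 F
Step 4: C = 257.82 fF

257.82


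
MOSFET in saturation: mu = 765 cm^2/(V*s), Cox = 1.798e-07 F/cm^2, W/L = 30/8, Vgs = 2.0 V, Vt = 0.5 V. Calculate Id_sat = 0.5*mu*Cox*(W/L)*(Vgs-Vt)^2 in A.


Step 1: Overdrive voltage Vov = Vgs - Vt = 2.0 - 0.5 = 1.5 V
Step 2: W/L = 30/8 = 3.75
Step 3: Id = 0.5 * 765 * 1.798e-07 * 3.75 * 1.5^2
Step 4: Id = 5.80e-04 A

5.80e-04


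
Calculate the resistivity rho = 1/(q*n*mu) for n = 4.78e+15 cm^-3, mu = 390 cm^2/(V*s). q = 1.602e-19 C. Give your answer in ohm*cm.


Step 1: sigma = q * n * mu = 1.602e-19 * 4.78e+15 * 390 = 2.98645e-01 S/cm
Step 2: rho = 1 / sigma = 1 / 2.98645e-01 = 3.348 ohm*cm

3.348


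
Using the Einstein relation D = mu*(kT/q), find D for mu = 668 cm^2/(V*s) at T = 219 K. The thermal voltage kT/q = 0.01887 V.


Step 1: D = mu * (kT/q)
Step 2: D = 668 * 0.01887
Step 3: D = 12.61 cm^2/s

12.61


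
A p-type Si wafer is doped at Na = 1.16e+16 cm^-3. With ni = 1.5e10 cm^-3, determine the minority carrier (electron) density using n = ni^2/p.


Step 1: Majority hole concentration p ≈ Na = 1.16e+16 cm^-3
Step 2: n = ni^2 / Na = (1.5e10)^2 / 1.16e+16
Step 3: n = 1.94e+04 cm^-3

1.94e+04


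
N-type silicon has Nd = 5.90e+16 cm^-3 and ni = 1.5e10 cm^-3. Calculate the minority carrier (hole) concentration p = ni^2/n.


Step 1: Since Nd >> ni, n ≈ Nd = 5.90e+16 cm^-3
Step 2: p = ni^2 / n = (1.5e10)^2 / 5.90e+16
Step 3: p = 2.25e20 / 5.90e+16 = 3.81e+03 cm^-3

3.81e+03


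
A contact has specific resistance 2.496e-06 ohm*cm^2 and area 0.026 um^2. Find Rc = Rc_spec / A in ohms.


Step 1: Convert area to cm^2: 0.026 um^2 = 2.6000e-10 cm^2
Step 2: Rc = Rc_spec / A = 2.496e-06 / 2.6000e-10
Step 3: Rc = 9.60e+03 ohms

9.60e+03


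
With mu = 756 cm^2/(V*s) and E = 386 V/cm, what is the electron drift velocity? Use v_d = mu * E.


Step 1: v_d = mu * E
Step 2: v_d = 756 * 386 = 291816
Step 3: v_d = 2.92e+05 cm/s

2.92e+05


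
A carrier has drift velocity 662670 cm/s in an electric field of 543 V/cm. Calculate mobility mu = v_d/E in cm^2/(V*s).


Step 1: mu = v_d / E
Step 2: mu = 662670 / 543
Step 3: mu = 1220.39 cm^2/(V*s)

1220.39


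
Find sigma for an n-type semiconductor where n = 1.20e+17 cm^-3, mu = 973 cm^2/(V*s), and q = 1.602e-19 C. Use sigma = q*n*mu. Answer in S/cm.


Step 1: sigma = q * n * mu
Step 2: sigma = 1.602e-19 * 1.20e+17 * 973
Step 3: sigma = 1.870e+01 S/cm

1.870e+01


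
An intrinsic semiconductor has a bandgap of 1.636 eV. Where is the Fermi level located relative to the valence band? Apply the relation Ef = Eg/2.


Step 1: For an intrinsic semiconductor, the Fermi level sits at midgap.
Step 2: Ef = Eg / 2 = 1.636 / 2 = 0.818 eV

0.818


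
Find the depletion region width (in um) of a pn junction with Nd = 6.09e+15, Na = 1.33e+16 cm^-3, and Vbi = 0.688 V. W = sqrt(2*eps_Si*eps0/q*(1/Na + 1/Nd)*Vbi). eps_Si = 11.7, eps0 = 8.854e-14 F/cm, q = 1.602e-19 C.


Step 1: 1/Na + 1/Nd = 1/1.33e+16 + 1/6.09e+15 = 2.39392e-16
Step 2: 2*eps*eps0/q = 2*11.7*8.854e-14/1.602e-19 = 1.293281e+07
Step 3: W^2 = 1.293281e+07 * 2.39392e-16 * 0.688 = 2.13006e-09
Step 4: W = sqrt(2.13006e-09) = 4.615e-05 cm = 0.4615 um

0.4615


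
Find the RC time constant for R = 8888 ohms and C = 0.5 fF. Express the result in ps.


Step 1: tau = R * C
Step 2: tau = 8888 * 0.5 fF = 8888 * 5.0e-16 F
Step 3: tau = 4.444e-12 s = 4.444 ps

4.444


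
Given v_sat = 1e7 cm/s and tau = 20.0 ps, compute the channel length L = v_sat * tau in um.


Step 1: tau in seconds = 20.0 ps * 1e-12 = 2.0000e-11 s
Step 2: L = v_sat * tau = 1e7 * 2.0000e-11 = 2.0000e-04 cm
Step 3: L in um = 2.0000e-04 * 1e4 = 2.0 um

2.0


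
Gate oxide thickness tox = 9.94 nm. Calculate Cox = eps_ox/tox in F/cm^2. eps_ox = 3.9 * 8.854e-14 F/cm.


Step 1: eps_ox = 3.9 * 8.854e-14 = 3.45306e-13 F/cm
Step 2: tox in cm = 9.94 nm * 1e-7 = 9.9400e-07 cm
Step 3: Cox = 3.45306e-13 / 9.9400e-07 = 3.47e-07 F/cm^2

3.47e-07
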